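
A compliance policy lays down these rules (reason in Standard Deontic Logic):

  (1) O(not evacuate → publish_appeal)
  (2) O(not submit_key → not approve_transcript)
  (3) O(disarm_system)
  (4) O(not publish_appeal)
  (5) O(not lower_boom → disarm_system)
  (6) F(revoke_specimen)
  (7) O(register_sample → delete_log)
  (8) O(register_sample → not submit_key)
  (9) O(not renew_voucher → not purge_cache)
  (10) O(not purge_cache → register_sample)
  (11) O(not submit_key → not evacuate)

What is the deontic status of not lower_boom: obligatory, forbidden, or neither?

Neither

Premise 5 is O(not lower_boom → disarm_system); even if O(disarm_system) held, inferring O(not lower_boom) would be affirming the consequent — invalid.
No premise or chain of K-axiom applications forces O(not lower_boom), and none forces O(lower_boom). So not lower_boom is neither obligatory nor forbidden under these norms.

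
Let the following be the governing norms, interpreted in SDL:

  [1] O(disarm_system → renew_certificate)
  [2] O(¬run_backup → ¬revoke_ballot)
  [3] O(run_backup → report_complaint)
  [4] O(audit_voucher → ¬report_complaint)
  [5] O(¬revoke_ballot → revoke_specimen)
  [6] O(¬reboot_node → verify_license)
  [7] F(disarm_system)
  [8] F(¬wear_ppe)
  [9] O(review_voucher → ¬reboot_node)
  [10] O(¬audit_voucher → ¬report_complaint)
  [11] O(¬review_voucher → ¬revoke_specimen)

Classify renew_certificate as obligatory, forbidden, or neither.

Neither

Premise 1 is O(disarm_system → renew_certificate), but O(disarm_system) is not derivable from the premises, so it does not yield O(renew_certificate).
No premise or chain of K-axiom applications forces O(renew_certificate), and none forces O(¬renew_certificate). So renew_certificate is neither obligatory nor forbidden under these norms.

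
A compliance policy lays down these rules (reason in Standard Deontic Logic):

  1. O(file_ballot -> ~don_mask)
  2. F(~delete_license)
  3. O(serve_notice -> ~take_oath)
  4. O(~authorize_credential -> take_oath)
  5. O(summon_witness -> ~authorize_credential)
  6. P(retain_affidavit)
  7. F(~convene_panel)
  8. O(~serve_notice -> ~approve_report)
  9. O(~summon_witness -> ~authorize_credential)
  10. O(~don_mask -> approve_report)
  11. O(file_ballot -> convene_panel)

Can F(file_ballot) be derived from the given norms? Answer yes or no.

Yes

Premises 9 and 5 cover both cases: O(~summon_witness -> ~authorize_credential) and O(summon_witness -> ~authorize_credential). Since ~summon_witness ∨ summon_witness is a tautology, O(~authorize_credential) follows.
From O(~authorize_credential) and premise 4, O(~authorize_credential -> take_oath), we obtain O(take_oath).
Premise 3 is O(serve_notice -> ~take_oath); contrapositively O(take_oath -> ~serve_notice). Since O(take_oath) holds, K gives O(~serve_notice).
From O(~serve_notice) and premise 8, O(~serve_notice -> ~approve_report), we obtain O(~approve_report).
Premise 10 is O(~don_mask -> approve_report); contrapositively O(~approve_report -> don_mask). Since O(~approve_report) holds, K gives O(don_mask).
Premise 1, O(file_ballot -> ~don_mask), contraposes to O(don_mask -> ~file_ballot); with O(don_mask) we get O(~file_ballot).
Premises 2, 6, 7, 11 do not contribute to this derivation.
So O(~file_ballot) holds, i.e. F(file_ballot). The claim follows.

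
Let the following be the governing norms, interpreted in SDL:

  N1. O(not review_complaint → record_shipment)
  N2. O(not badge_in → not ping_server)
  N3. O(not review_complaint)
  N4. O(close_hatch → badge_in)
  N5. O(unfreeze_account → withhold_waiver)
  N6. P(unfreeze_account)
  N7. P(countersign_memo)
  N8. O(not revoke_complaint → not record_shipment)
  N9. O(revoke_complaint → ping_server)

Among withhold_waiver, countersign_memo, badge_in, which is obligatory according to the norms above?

From premise 3 we have O(not review_complaint).
With premise 1, O(not review_complaint → record_shipment), the K-axiom yields O(record_shipment).
Premise 8 is O(not revoke_complaint → not record_shipment); contrapositively O(record_shipment → revoke_complaint). Since O(record_shipment) holds, K gives O(revoke_complaint).
With premise 9, O(revoke_complaint → ping_server), the K-axiom yields O(ping_server).
Premise 2 is O(not badge_in → not ping_server); contrapositively O(ping_server → badge_in). Since O(ping_server) holds, K gives O(badge_in).
So O(badge_in) holds — badge_in is obligatory. None of the other listed options is made obligatory by any chain of premises.

badge_in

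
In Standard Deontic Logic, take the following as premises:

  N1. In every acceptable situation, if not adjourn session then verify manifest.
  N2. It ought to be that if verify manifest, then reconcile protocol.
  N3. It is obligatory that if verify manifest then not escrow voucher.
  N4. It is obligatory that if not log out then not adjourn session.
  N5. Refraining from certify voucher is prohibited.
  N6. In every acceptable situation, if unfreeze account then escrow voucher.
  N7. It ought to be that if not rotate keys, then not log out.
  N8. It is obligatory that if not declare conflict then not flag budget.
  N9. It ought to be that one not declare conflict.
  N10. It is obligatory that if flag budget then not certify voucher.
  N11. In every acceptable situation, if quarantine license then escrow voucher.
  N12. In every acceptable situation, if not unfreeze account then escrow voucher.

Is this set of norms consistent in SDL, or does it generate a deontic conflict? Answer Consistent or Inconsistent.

Consistent

Premise 10 is O(flag_budget → ¬certify_voucher), but O(flag_budget) is not derivable from the premises, so it does not yield O(¬certify_voucher).
So O(¬certify_voucher) is not derivable, and the apparent clash with O(certify_voucher) does not arise.
A world satisfying every obligation exists (e.g. adjourn_session=true, certify_voucher=true, declare_conflict=false, escrow_voucher=true, flag_budget=false, log_out=true, quarantine_license=false, reconcile_protocol=false, rotate_keys=true, unfreeze_account=false, verify_manifest=false); no atom is both obligatory and forbidden, so the set is consistent.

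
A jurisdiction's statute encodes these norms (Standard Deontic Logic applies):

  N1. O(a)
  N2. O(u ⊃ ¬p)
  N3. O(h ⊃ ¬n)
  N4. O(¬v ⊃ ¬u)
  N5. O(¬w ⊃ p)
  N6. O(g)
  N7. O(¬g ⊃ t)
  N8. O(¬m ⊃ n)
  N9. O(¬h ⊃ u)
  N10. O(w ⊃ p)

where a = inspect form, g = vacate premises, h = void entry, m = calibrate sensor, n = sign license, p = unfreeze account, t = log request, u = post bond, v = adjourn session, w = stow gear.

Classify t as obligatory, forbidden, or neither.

Premise 7 is O(¬g ⊃ t), but O(¬g) is not derivable from the premises, so it does not yield O(t).
No premise or chain of K-axiom applications forces O(t), and none forces O(¬t). So t is neither obligatory nor forbidden under these norms.

Neither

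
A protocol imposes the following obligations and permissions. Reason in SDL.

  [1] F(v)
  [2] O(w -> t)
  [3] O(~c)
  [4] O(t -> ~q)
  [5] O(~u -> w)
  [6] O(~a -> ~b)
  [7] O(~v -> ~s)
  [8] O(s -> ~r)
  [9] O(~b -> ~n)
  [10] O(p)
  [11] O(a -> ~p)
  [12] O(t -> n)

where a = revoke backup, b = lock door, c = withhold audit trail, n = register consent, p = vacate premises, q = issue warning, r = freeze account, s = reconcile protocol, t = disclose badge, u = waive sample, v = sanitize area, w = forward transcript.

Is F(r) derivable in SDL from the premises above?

Premise 8 is O(s -> ~r), but O(s) is not derivable from the premises, so it does not yield O(~r).
No other premise forces O(~r). An ideal world satisfying every premise can still have r true, so F(r) is not derivable.

No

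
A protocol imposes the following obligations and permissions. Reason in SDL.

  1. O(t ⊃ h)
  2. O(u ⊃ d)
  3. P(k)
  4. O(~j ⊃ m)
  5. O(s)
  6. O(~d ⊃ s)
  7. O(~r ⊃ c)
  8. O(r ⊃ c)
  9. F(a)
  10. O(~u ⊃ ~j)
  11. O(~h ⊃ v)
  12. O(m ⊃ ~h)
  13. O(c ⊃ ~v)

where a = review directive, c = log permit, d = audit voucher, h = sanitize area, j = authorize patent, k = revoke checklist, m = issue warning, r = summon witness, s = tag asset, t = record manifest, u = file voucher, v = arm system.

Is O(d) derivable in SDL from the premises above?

Premises 7 and 8 cover both cases: O(~r ⊃ c) and O(r ⊃ c). Since ~r ∨ r is a tautology, O(c) follows.
Premise 13 is O(c ⊃ ~v); since O(c), deontic closure gives O(~v).
Premise 11, O(~h ⊃ v), contraposes to O(~v ⊃ h); with O(~v) we get O(h).
The contrapositive of premise 12 (O(m ⊃ ~h)) is O(h ⊃ ~m), and O(h) is already established, so O(~m).
Premise 4, O(~j ⊃ m), contraposes to O(~m ⊃ j); with O(~m) we get O(j).
Premise 10 is O(~u ⊃ ~j); contrapositively O(j ⊃ u). Since O(j) holds, K gives O(u).
Premise 2 is O(u ⊃ d); since O(u), deontic closure gives O(d).
Premises 1, 3, 5, 6, 9 do not contribute to this derivation.
So O(d) follows.

Yes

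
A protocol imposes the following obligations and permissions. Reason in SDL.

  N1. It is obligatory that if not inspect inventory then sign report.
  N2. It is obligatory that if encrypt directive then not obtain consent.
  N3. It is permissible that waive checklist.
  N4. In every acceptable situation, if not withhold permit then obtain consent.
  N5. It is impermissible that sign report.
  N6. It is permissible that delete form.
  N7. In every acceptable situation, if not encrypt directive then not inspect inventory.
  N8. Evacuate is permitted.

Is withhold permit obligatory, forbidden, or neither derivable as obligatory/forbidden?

Obligatory

F(sign_report) at premise 5 means O(¬sign_report).
The contrapositive of premise 1 (O(¬inspect_inventory → sign_report)) is O(¬sign_report → inspect_inventory), and O(¬sign_report) is already established, so O(inspect_inventory).
Premise 7, O(¬encrypt_directive → ¬inspect_inventory), contraposes to O(inspect_inventory → encrypt_directive); with O(inspect_inventory) we get O(encrypt_directive).
Applying K to premise 2 (O(encrypt_directive → ¬obtain_consent)) and O(encrypt_directive) yields O(¬obtain_consent).
The contrapositive of premise 4 (O(¬withhold_permit → obtain_consent)) is O(¬obtain_consent → withhold_permit), and O(¬obtain_consent) is already established, so O(withhold_permit).
Premises 3, 6, 8 do not contribute to this derivation.
Hence withhold_permit is obligatory.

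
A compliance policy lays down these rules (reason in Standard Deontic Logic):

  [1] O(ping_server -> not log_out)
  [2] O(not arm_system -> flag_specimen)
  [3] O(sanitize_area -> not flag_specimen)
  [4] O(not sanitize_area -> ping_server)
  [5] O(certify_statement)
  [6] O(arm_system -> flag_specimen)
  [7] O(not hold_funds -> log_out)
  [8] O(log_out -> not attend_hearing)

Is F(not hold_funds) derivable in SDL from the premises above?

By case analysis on arm_system: premise 6 gives O(arm_system -> flag_specimen) and premise 2 gives O(not arm_system -> flag_specimen), so O(flag_specimen) either way.
Premise 3, O(sanitize_area -> not flag_specimen), contraposes to O(flag_specimen -> not sanitize_area); with O(flag_specimen) we get O(not sanitize_area).
With premise 4, O(not sanitize_area -> ping_server), the K-axiom yields O(ping_server).
Premise 1 is O(ping_server -> not log_out); since O(ping_server), deontic closure gives O(not log_out).
Premise 7, O(not hold_funds -> log_out), contraposes to O(not log_out -> hold_funds); with O(not log_out) we get O(hold_funds).
Premises 5, 8 do not contribute to this derivation.
So O(hold_funds) holds, i.e. F(not hold_funds). The claim follows.

Yes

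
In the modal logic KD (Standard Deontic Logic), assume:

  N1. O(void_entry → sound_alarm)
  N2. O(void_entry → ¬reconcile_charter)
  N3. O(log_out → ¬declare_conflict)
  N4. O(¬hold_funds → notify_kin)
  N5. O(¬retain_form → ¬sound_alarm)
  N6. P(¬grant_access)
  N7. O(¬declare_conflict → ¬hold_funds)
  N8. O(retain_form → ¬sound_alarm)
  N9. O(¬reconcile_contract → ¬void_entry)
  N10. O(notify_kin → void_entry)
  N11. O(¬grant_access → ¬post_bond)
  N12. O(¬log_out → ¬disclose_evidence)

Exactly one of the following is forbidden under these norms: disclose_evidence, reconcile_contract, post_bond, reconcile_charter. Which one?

Premises 8 and 5 are O(retain_form → ¬sound_alarm) and O(¬retain_form → ¬sound_alarm); every ideal world satisfies retain_form or ¬retain_form, so in either case ¬sound_alarm holds — hence O(¬sound_alarm).
Premise 1, O(void_entry → sound_alarm), contraposes to O(¬sound_alarm → ¬void_entry); with O(¬sound_alarm) we get O(¬void_entry).
Premise 10 is O(notify_kin → void_entry); contrapositively O(¬void_entry → ¬notify_kin). Since O(¬void_entry) holds, K gives O(¬notify_kin).
Premise 4 is O(¬hold_funds → notify_kin); contrapositively O(¬notify_kin → hold_funds). Since O(¬notify_kin) holds, K gives O(hold_funds).
The contrapositive of premise 7 (O(¬declare_conflict → ¬hold_funds)) is O(hold_funds → declare_conflict), and O(hold_funds) is already established, so O(declare_conflict).
Premise 3 is O(log_out → ¬declare_conflict); contrapositively O(declare_conflict → ¬log_out). Since O(declare_conflict) holds, K gives O(¬log_out).
Applying K to premise 12 (O(¬log_out → ¬disclose_evidence)) and O(¬log_out) yields O(¬disclose_evidence).
So O(¬disclose_evidence) holds, i.e. disclose_evidence is forbidden. None of the other listed options is forbidden under the premises.

disclose_evidence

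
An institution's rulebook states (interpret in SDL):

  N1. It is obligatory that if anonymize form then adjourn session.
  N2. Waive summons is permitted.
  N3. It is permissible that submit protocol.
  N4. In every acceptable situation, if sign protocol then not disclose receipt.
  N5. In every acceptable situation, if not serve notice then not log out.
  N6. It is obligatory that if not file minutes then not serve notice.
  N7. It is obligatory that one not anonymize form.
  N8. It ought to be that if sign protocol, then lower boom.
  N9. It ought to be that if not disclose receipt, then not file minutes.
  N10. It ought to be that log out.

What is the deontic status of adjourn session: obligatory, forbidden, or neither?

Premise 1 is O(anonymize_form → adjourn_session), but O(anonymize_form) is not derivable from the premises, so it does not yield O(adjourn_session).
No premise or chain of K-axiom applications forces O(adjourn_session), and none forces O(¬adjourn_session). So adjourn_session is neither obligatory nor forbidden under these norms.

Neither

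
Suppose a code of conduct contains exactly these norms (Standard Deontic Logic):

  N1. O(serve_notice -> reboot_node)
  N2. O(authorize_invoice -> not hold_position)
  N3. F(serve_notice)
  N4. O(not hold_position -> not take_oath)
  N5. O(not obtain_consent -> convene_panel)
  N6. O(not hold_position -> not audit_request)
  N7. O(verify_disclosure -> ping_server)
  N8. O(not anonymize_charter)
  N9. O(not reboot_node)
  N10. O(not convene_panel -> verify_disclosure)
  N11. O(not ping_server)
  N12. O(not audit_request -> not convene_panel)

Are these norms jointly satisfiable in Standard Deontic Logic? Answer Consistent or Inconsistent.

Consistent

Premise 1 is O(serve_notice -> reboot_node), but O(serve_notice) is not derivable from the premises, so it does not yield O(reboot_node).
So O(reboot_node) is not derivable, and the apparent clash with O(not reboot_node) does not arise.
A world satisfying every obligation exists (e.g. anonymize_charter=false, audit_request=true, authorize_invoice=false, convene_panel=true, hold_position=true, obtain_consent=false, ping_server=false, reboot_node=false, serve_notice=false, take_oath=false, verify_disclosure=false); no atom is both obligatory and forbidden, so the set is consistent.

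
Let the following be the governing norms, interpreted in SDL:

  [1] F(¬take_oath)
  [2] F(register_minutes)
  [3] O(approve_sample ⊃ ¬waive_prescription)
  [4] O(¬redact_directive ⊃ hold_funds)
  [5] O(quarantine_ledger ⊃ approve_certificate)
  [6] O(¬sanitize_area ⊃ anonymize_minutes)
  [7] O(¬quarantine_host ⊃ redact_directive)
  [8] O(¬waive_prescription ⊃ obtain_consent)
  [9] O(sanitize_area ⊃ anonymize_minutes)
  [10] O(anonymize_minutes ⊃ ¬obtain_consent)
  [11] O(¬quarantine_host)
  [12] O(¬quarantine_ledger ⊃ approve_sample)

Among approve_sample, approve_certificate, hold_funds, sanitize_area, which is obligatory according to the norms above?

Premises 9 and 6 are O(sanitize_area ⊃ anonymize_minutes) and O(¬sanitize_area ⊃ anonymize_minutes); every ideal world satisfies sanitize_area or ¬sanitize_area, so in either case anonymize_minutes holds — hence O(anonymize_minutes).
From O(anonymize_minutes) and premise 10, O(anonymize_minutes ⊃ ¬obtain_consent), we obtain O(¬obtain_consent).
The contrapositive of premise 8 (O(¬waive_prescription ⊃ obtain_consent)) is O(¬obtain_consent ⊃ waive_prescription), and O(¬obtain_consent) is already established, so O(waive_prescription).
Premise 3 is O(approve_sample ⊃ ¬waive_prescription); contrapositively O(waive_prescription ⊃ ¬approve_sample). Since O(waive_prescription) holds, K gives O(¬approve_sample).
Premise 12 is O(¬quarantine_ledger ⊃ approve_sample); contrapositively O(¬approve_sample ⊃ quarantine_ledger). Since O(¬approve_sample) holds, K gives O(quarantine_ledger).
From O(quarantine_ledger) and premise 5, O(quarantine_ledger ⊃ approve_certificate), we obtain O(approve_certificate).
So O(approve_certificate) holds — approve_certificate is obligatory. None of the other listed options is made obligatory by any chain of premises.

approve_certificate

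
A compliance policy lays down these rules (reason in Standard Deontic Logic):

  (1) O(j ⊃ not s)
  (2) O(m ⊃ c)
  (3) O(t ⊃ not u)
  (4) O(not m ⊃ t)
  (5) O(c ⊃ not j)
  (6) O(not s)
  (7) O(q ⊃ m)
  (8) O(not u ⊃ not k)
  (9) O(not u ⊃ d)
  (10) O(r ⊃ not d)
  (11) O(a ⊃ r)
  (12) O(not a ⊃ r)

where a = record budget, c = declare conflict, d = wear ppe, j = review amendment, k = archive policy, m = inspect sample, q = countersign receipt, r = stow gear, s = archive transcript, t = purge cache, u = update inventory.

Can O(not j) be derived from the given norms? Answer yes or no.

Yes

Premises 12 and 11 are O(not a ⊃ r) and O(a ⊃ r); every ideal world satisfies not a or a, so in either case r holds — hence O(r).
From O(r) and premise 10, O(r ⊃ not d), we obtain O(not d).
Premise 9, O(not u ⊃ d), contraposes to O(not d ⊃ u); with O(not d) we get O(u).
Premise 3, O(t ⊃ not u), contraposes to O(u ⊃ not t); with O(u) we get O(not t).
Premise 4, O(not m ⊃ t), contraposes to O(not t ⊃ m); with O(not t) we get O(m).
With premise 2, O(m ⊃ c), the K-axiom yields O(c).
With premise 5, O(c ⊃ not j), the K-axiom yields O(not j).
Premises 1, 6, 7, 8 do not contribute to this derivation.
So O(not j) follows.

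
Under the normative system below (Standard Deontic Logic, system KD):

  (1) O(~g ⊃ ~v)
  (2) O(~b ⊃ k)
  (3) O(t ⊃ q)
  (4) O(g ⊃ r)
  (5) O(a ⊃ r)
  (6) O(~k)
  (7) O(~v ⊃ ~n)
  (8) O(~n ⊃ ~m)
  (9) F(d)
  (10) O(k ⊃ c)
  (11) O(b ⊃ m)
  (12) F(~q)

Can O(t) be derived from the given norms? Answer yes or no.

No

Premise 3 is O(t ⊃ q); even if O(q) held, inferring O(t) would be affirming the consequent — invalid.
No other premise forces O(t). An ideal world satisfying every premise can still have t false, so O(t) is not derivable.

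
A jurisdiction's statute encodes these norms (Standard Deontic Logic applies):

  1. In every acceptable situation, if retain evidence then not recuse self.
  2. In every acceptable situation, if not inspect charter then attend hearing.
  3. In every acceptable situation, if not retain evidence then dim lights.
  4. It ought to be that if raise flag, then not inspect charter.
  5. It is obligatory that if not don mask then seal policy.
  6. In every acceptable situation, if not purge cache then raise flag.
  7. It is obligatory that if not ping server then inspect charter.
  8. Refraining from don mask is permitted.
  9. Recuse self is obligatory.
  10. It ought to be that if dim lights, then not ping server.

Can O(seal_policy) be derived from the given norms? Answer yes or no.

Premise 5 is O(¬don_mask → seal_policy), but O(¬don_mask) is not derivable from the premises (the permission P(¬don_mask) asserts only ¬O(don_mask), not O(¬don_mask)), so it does not yield O(seal_policy).
No other premise forces O(seal_policy). An ideal world satisfying every premise can still have seal_policy false, so O(seal_policy) is not derivable.

No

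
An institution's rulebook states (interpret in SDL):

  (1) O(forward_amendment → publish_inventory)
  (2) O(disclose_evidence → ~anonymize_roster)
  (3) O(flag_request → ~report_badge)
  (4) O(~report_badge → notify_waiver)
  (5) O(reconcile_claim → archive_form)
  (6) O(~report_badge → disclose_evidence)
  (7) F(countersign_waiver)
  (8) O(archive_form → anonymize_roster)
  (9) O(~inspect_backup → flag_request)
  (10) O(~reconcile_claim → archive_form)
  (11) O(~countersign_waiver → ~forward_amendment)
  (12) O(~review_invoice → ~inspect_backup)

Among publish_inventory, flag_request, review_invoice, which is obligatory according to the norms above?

review_invoice

Premises 10 and 5 cover both cases: O(~reconcile_claim → archive_form) and O(reconcile_claim → archive_form). Since ~reconcile_claim ∨ reconcile_claim is a tautology, O(archive_form) follows.
Applying K to premise 8 (O(archive_form → anonymize_roster)) and O(archive_form) yields O(anonymize_roster).
The contrapositive of premise 2 (O(disclose_evidence → ~anonymize_roster)) is O(anonymize_roster → ~disclose_evidence), and O(anonymize_roster) is already established, so O(~disclose_evidence).
The contrapositive of premise 6 (O(~report_badge → disclose_evidence)) is O(~disclose_evidence → report_badge), and O(~disclose_evidence) is already established, so O(report_badge).
The contrapositive of premise 3 (O(flag_request → ~report_badge)) is O(report_badge → ~flag_request), and O(report_badge) is already established, so O(~flag_request).
The contrapositive of premise 9 (O(~inspect_backup → flag_request)) is O(~flag_request → inspect_backup), and O(~flag_request) is already established, so O(inspect_backup).
The contrapositive of premise 12 (O(~review_invoice → ~inspect_backup)) is O(inspect_backup → review_invoice), and O(inspect_backup) is already established, so O(review_invoice).
So O(review_invoice) holds — review_invoice is obligatory. None of the other listed options is made obligatory by any chain of premises.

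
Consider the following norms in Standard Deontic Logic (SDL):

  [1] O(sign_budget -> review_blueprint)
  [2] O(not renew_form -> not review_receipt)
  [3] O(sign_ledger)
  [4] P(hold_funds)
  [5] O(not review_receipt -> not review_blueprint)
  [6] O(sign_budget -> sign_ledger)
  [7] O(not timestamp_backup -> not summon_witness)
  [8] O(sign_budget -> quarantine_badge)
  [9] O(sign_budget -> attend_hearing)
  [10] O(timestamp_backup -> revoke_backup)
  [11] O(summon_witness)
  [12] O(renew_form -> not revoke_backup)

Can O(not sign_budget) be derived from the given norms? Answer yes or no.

Yes

Premise 11 states O(summon_witness) outright.
The contrapositive of premise 7 (O(not timestamp_backup -> not summon_witness)) is O(summon_witness -> timestamp_backup), and O(summon_witness) is already established, so O(timestamp_backup).
Applying K to premise 10 (O(timestamp_backup -> revoke_backup)) and O(timestamp_backup) yields O(revoke_backup).
Premise 12 is O(renew_form -> not revoke_backup); contrapositively O(revoke_backup -> not renew_form). Since O(revoke_backup) holds, K gives O(not renew_form).
Premise 2 is O(not renew_form -> not review_receipt); since O(not renew_form), deontic closure gives O(not review_receipt).
Premise 5 is O(not review_receipt -> not review_blueprint); since O(not review_receipt), deontic closure gives O(not review_blueprint).
Premise 1, O(sign_budget -> review_blueprint), contraposes to O(not review_blueprint -> not sign_budget); with O(not review_blueprint) we get O(not sign_budget).
Premises 3, 4, 6, 8, 9 do not contribute to this derivation.
So O(not sign_budget) follows.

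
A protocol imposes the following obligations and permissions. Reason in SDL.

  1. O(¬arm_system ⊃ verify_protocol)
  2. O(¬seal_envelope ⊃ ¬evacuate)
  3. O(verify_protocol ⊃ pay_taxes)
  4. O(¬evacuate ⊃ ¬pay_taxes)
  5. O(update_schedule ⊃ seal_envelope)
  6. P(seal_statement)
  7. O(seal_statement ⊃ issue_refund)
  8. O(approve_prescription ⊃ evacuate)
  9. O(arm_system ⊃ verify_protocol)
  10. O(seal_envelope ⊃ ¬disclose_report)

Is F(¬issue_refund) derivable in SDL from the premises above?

No

Premise 7 is O(seal_statement ⊃ issue_refund), but O(seal_statement) is not derivable from the premises (the permission P(seal_statement) asserts only ¬O(¬seal_statement), not O(seal_statement)), so it does not yield O(issue_refund).
No other premise forces O(issue_refund). An ideal world satisfying every premise can still have ¬issue_refund true, so F(¬issue_refund) is not derivable.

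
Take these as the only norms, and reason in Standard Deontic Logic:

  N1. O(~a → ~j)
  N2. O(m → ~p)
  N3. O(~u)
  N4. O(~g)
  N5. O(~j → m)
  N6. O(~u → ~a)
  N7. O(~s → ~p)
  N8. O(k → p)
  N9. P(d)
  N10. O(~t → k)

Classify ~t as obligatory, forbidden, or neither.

Premise 3 gives O(~u).
With premise 6, O(~u → ~a), the K-axiom yields O(~a).
With premise 1, O(~a → ~j), the K-axiom yields O(~j).
With premise 5, O(~j → m), the K-axiom yields O(m).
Applying K to premise 2 (O(m → ~p)) and O(m) yields O(~p).
The contrapositive of premise 8 (O(k → p)) is O(~p → ~k), and O(~p) is already established, so O(~k).
Premise 10 is O(~t → k); contrapositively O(~k → t). Since O(~k) holds, K gives O(t).
Premises 4, 7, 9 do not contribute to this derivation.
Thus O(t), which is F(~t): ~t is forbidden.

Forbidden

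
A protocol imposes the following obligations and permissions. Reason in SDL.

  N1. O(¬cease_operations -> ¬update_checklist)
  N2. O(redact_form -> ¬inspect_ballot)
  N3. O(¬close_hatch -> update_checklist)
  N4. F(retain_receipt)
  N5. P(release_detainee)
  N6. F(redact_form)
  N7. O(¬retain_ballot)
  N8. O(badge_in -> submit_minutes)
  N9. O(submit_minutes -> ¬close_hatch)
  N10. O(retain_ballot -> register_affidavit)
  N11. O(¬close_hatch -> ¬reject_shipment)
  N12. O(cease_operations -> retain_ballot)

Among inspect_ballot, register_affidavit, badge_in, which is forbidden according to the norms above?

Premise 7 gives O(¬retain_ballot).
Premise 12 is O(cease_operations -> retain_ballot); contrapositively O(¬retain_ballot -> ¬cease_operations). Since O(¬retain_ballot) holds, K gives O(¬cease_operations).
From O(¬cease_operations) and premise 1, O(¬cease_operations -> ¬update_checklist), we obtain O(¬update_checklist).
Premise 3, O(¬close_hatch -> update_checklist), contraposes to O(¬update_checklist -> close_hatch); with O(¬update_checklist) we get O(close_hatch).
The contrapositive of premise 9 (O(submit_minutes -> ¬close_hatch)) is O(close_hatch -> ¬submit_minutes), and O(close_hatch) is already established, so O(¬submit_minutes).
Premise 8 is O(badge_in -> submit_minutes); contrapositively O(¬submit_minutes -> ¬badge_in). Since O(¬submit_minutes) holds, K gives O(¬badge_in).
So O(¬badge_in) holds, i.e. badge_in is forbidden. None of the other listed options is forbidden under the premises.

badge_in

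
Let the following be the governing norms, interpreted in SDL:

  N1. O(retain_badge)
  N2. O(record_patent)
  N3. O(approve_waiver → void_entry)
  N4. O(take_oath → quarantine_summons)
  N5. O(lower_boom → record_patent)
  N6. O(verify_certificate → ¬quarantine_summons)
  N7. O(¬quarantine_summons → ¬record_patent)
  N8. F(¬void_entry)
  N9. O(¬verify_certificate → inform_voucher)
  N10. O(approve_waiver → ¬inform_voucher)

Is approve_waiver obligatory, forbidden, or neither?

Forbidden

From premise 2 we have O(record_patent).
Premise 7 is O(¬quarantine_summons → ¬record_patent); contrapositively O(record_patent → quarantine_summons). Since O(record_patent) holds, K gives O(quarantine_summons).
The contrapositive of premise 6 (O(verify_certificate → ¬quarantine_summons)) is O(quarantine_summons → ¬verify_certificate), and O(quarantine_summons) is already established, so O(¬verify_certificate).
With premise 9, O(¬verify_certificate → inform_voucher), the K-axiom yields O(inform_voucher).
The contrapositive of premise 10 (O(approve_waiver → ¬inform_voucher)) is O(inform_voucher → ¬approve_waiver), and O(inform_voucher) is already established, so O(¬approve_waiver).
Premises 1, 3, 4, 5, 8 do not contribute to this derivation.
Thus O(¬approve_waiver), which is F(approve_waiver): approve_waiver is forbidden.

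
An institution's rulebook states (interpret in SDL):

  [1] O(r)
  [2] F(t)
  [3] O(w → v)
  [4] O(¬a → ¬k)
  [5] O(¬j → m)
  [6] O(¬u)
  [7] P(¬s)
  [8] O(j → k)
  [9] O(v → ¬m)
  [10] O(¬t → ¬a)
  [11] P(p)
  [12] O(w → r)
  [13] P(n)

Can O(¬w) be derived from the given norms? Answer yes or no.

Premise 2 is F(t), i.e. O(¬t).
Premise 10 is O(¬t → ¬a); since O(¬t), deontic closure gives O(¬a).
With premise 4, O(¬a → ¬k), the K-axiom yields O(¬k).
Premise 8, O(j → k), contraposes to O(¬k → ¬j); with O(¬k) we get O(¬j).
With premise 5, O(¬j → m), the K-axiom yields O(m).
Premise 9, O(v → ¬m), contraposes to O(m → ¬v); with O(m) we get O(¬v).
Premise 3 is O(w → v); contrapositively O(¬v → ¬w). Since O(¬v) holds, K gives O(¬w).
Premises 1, 6, 7, 11, 12, 13 do not contribute to this derivation.
So O(¬w) follows.

Yes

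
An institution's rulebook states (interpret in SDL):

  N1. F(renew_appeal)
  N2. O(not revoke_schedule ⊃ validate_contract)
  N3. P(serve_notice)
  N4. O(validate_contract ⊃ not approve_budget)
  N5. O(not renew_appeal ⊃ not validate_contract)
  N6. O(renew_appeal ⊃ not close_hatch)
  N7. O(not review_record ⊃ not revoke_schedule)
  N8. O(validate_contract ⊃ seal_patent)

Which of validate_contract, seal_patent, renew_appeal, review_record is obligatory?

review_record

F(renew_appeal) at premise 1 means O(not renew_appeal).
Premise 5 is O(not renew_appeal ⊃ not validate_contract); since O(not renew_appeal), deontic closure gives O(not validate_contract).
The contrapositive of premise 2 (O(not revoke_schedule ⊃ validate_contract)) is O(not validate_contract ⊃ revoke_schedule), and O(not validate_contract) is already established, so O(revoke_schedule).
Premise 7 is O(not review_record ⊃ not revoke_schedule); contrapositively O(revoke_schedule ⊃ review_record). Since O(revoke_schedule) holds, K gives O(review_record).
So O(review_record) holds — review_record is obligatory. None of the other listed options is made obligatory by any chain of premises.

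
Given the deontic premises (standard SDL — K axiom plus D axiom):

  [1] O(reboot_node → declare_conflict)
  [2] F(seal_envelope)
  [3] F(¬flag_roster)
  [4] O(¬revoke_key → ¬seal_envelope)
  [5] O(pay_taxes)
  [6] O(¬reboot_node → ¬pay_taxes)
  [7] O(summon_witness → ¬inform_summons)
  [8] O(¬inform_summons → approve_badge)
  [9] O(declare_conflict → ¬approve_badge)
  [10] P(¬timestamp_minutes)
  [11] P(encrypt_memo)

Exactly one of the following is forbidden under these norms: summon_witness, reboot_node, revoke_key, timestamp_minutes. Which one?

Premise 5 states O(pay_taxes) outright.
Premise 6, O(¬reboot_node → ¬pay_taxes), contraposes to O(pay_taxes → reboot_node); with O(pay_taxes) we get O(reboot_node).
With premise 1, O(reboot_node → declare_conflict), the K-axiom yields O(declare_conflict).
With premise 9, O(declare_conflict → ¬approve_badge), the K-axiom yields O(¬approve_badge).
Premise 8 is O(¬inform_summons → approve_badge); contrapositively O(¬approve_badge → inform_summons). Since O(¬approve_badge) holds, K gives O(inform_summons).
Premise 7, O(summon_witness → ¬inform_summons), contraposes to O(inform_summons → ¬summon_witness); with O(inform_summons) we get O(¬summon_witness).
So O(¬summon_witness) holds, i.e. summon_witness is forbidden. None of the other listed options is forbidden under the premises.

summon_witness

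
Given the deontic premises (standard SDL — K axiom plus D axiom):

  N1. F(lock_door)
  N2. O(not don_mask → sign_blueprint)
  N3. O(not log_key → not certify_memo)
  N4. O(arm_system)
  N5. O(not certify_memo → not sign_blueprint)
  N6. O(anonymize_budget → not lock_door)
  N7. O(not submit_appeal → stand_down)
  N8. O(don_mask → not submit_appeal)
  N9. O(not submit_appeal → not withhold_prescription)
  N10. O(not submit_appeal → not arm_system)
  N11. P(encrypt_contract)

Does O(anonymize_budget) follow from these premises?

No

Premise 6 is O(anonymize_budget → not lock_door); even if O(not lock_door) held, inferring O(anonymize_budget) would be affirming the consequent — invalid.
No other premise forces O(anonymize_budget). An ideal world satisfying every premise can still have anonymize_budget false, so O(anonymize_budget) is not derivable.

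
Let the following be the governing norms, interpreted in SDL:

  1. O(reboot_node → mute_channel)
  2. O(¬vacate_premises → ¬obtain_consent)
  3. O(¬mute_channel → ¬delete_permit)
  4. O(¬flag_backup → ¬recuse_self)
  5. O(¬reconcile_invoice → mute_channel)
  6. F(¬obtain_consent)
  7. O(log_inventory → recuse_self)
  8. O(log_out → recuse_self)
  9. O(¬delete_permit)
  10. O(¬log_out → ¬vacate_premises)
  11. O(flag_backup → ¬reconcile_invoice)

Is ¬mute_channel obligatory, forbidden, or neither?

Premise 6 is F(¬obtain_consent), i.e. O(obtain_consent).
Premise 2, O(¬vacate_premises → ¬obtain_consent), contraposes to O(obtain_consent → vacate_premises); with O(obtain_consent) we get O(vacate_premises).
Premise 10, O(¬log_out → ¬vacate_premises), contraposes to O(vacate_premises → log_out); with O(vacate_premises) we get O(log_out).
Applying K to premise 8 (O(log_out → recuse_self)) and O(log_out) yields O(recuse_self).
Premise 4, O(¬flag_backup → ¬recuse_self), contraposes to O(recuse_self → flag_backup); with O(recuse_self) we get O(flag_backup).
From O(flag_backup) and premise 11, O(flag_backup → ¬reconcile_invoice), we obtain O(¬reconcile_invoice).
From O(¬reconcile_invoice) and premise 5, O(¬reconcile_invoice → mute_channel), we obtain O(mute_channel).
Premises 1, 3, 7, 9 do not contribute to this derivation.
Thus O(mute_channel), which is F(¬mute_channel): ¬mute_channel is forbidden.

Forbidden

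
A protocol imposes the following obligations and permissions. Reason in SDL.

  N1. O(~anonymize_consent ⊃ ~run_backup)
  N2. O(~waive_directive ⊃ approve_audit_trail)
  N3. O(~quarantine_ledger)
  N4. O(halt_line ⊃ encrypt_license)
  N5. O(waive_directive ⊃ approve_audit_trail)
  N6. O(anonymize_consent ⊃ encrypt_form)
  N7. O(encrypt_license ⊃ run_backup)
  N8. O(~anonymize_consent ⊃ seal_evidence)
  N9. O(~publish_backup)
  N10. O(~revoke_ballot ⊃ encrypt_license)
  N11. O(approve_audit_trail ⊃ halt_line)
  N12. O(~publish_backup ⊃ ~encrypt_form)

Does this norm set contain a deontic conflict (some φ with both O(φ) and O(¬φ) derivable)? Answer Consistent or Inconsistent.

Inconsistent

By case analysis on ~waive_directive: premise 2 gives O(~waive_directive ⊃ approve_audit_trail) and premise 5 gives O(waive_directive ⊃ approve_audit_trail), so O(approve_audit_trail) either way.
Premise 11 is O(approve_audit_trail ⊃ halt_line); since O(approve_audit_trail), deontic closure gives O(halt_line).
With premise 4, O(halt_line ⊃ encrypt_license), the K-axiom yields O(encrypt_license).
From O(encrypt_license) and premise 7, O(encrypt_license ⊃ run_backup), we obtain O(run_backup).
Premise 1 is O(~anonymize_consent ⊃ ~run_backup); contrapositively O(run_backup ⊃ anonymize_consent). Since O(run_backup) holds, K gives O(anonymize_consent).
With premise 6, O(anonymize_consent ⊃ encrypt_form), the K-axiom yields O(encrypt_form).
Premise 12, O(~publish_backup ⊃ ~encrypt_form), contraposes to O(encrypt_form ⊃ publish_backup); with O(encrypt_form) we get O(publish_backup).
However, premise 9 gives O(~publish_backup).
We now have both O(publish_backup) and O(~publish_backup) — publish_backup is simultaneously obligatory and forbidden, violating the D-axiom.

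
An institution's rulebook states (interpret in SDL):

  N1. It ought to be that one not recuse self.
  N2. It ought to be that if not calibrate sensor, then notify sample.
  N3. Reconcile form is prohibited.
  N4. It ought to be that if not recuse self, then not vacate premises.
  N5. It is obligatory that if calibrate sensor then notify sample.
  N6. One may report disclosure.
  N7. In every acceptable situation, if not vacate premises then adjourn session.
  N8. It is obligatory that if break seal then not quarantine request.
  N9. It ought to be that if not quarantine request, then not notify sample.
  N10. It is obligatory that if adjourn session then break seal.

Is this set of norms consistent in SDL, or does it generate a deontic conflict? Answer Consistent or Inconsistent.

By case analysis on ¬calibrate_sensor: premise 2 gives O(¬calibrate_sensor → notify_sample) and premise 5 gives O(calibrate_sensor → notify_sample), so O(notify_sample) either way.
Premise 9, O(¬quarantine_request → ¬notify_sample), contraposes to O(notify_sample → quarantine_request); with O(notify_sample) we get O(quarantine_request).
Premise 8, O(break_seal → ¬quarantine_request), contraposes to O(quarantine_request → ¬break_seal); with O(quarantine_request) we get O(¬break_seal).
Premise 10 is O(adjourn_session → break_seal); contrapositively O(¬break_seal → ¬adjourn_session). Since O(¬break_seal) holds, K gives O(¬adjourn_session).
Premise 7, O(¬vacate_premises → adjourn_session), contraposes to O(¬adjourn_session → vacate_premises); with O(¬adjourn_session) we get O(vacate_premises).
Premise 4, O(¬recuse_self → ¬vacate_premises), contraposes to O(vacate_premises → recuse_self); with O(vacate_premises) we get O(recuse_self).
Yet premise 1 states O(¬recuse_self).
We now have both O(recuse_self) and O(¬recuse_self) — recuse_self is simultaneously obligatory and forbidden, violating the D-axiom.

Inconsistent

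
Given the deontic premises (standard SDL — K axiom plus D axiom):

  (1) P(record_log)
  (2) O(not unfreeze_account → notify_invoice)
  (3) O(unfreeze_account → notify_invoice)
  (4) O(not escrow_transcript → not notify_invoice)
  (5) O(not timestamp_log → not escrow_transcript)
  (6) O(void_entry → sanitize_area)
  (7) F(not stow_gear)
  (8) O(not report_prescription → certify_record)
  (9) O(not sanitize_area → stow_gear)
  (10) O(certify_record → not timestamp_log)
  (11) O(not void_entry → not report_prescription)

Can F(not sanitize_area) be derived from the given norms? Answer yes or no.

Premises 2 and 3 are O(not unfreeze_account → notify_invoice) and O(unfreeze_account → notify_invoice); every ideal world satisfies not unfreeze_account or unfreeze_account, so in either case notify_invoice holds — hence O(notify_invoice).
Premise 4, O(not escrow_transcript → not notify_invoice), contraposes to O(notify_invoice → escrow_transcript); with O(notify_invoice) we get O(escrow_transcript).
Premise 5, O(not timestamp_log → not escrow_transcript), contraposes to O(escrow_transcript → timestamp_log); with O(escrow_transcript) we get O(timestamp_log).
Premise 10 is O(certify_record → not timestamp_log); contrapositively O(timestamp_log → not certify_record). Since O(timestamp_log) holds, K gives O(not certify_record).
Premise 8, O(not report_prescription → certify_record), contraposes to O(not certify_record → report_prescription); with O(not certify_record) we get O(report_prescription).
Premise 11, O(not void_entry → not report_prescription), contraposes to O(report_prescription → void_entry); with O(report_prescription) we get O(void_entry).
Premise 6 is O(void_entry → sanitize_area); since O(void_entry), deontic closure gives O(sanitize_area).
Premises 1, 7, 9 do not contribute to this derivation.
So O(sanitize_area) holds, i.e. F(not sanitize_area). The claim follows.

Yes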